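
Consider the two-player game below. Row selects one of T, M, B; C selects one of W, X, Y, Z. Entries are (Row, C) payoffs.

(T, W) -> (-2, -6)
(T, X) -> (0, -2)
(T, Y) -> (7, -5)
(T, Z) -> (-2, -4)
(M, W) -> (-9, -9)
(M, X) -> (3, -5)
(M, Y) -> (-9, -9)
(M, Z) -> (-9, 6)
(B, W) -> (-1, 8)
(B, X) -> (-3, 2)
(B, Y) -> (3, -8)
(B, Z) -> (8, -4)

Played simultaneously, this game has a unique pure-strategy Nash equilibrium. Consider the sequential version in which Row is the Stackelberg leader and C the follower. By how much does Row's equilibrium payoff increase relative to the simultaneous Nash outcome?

C best-responds to each possible Row move:
- T: C compares -6, -2, -5, -4 and picks X; Row would get 0.
- M: C compares -9, -5, -9, 6 and picks Z; Row would get -9.
- B: C compares 8, 2, -8, -4 and picks W; Row would get -1.
Maximizing over 0, -9, -1, Row chooses T. Subgame-perfect outcome: (T, X) with payoffs (0, -2).
For the simultaneous game, intersect best replies.
Row's best replies: W→B; X→M; Y→T; Z→B.
C's best replies: T→X; M→Z; B→W.
Only (B, W) has each player best-responding; Nash payoffs (-1, 8).
Row's commitment gain: 0 − -1 = 1.

1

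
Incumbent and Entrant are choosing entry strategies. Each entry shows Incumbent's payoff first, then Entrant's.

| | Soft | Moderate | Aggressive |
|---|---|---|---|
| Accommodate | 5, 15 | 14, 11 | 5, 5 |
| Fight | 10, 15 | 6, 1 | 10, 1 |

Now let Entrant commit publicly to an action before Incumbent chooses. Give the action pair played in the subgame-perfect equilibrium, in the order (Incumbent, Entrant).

(Fight, Soft)

Backward induction with Entrant moving first.
- Soft: BR = Fight, leader payoff 15.
- Moderate: BR = Accommodate, leader payoff 11.
- Aggressive: BR = Fight, leader payoff 1.
Entrant's induced payoffs are 15, 11, 1, so Entrant commits to Soft. Subgame-perfect outcome: (Fight, Soft) with payoffs (10, 15).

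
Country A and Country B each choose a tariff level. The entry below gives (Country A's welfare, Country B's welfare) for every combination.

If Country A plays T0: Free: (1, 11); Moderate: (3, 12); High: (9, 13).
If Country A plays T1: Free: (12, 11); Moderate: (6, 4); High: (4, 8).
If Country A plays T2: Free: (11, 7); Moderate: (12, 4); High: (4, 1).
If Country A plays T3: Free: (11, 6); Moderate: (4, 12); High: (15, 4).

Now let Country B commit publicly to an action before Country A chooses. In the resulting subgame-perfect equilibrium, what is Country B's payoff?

Country A best-responds to each possible Country B move:
- Free → Country A plays T1 (best of 1, 12, 11, 11); Country B gets 11.
- Moderate → Country A plays T2 (best of 3, 6, 12, 4); Country B gets 4.
- High → Country A plays T3 (best of 9, 4, 4, 15); Country B gets 4.
Maximizing over 11, 4, 4, Country B chooses Free. Subgame-perfect outcome: (T1, Free) with payoffs (12, 11).

11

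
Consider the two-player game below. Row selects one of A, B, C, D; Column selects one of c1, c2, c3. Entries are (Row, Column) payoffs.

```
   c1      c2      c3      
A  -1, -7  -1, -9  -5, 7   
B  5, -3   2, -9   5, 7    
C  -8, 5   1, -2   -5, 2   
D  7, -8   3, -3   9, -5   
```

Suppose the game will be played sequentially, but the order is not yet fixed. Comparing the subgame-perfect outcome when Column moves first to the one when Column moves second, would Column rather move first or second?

second

If Row leads: Column's best replies are A→c3, B→c3, C→c1, D→c2; Row's induced payoffs -5, 5, -8, 3; outcome (B, c3), payoffs (5, 7).
If Column leads: Row's best replies are c1→D, c2→D, c3→D; Column's induced payoffs -8, -3, -5; outcome (D, c2), payoffs (3, -3).
Column gets -3 moving first and 7 moving second, so Column prefers to move second.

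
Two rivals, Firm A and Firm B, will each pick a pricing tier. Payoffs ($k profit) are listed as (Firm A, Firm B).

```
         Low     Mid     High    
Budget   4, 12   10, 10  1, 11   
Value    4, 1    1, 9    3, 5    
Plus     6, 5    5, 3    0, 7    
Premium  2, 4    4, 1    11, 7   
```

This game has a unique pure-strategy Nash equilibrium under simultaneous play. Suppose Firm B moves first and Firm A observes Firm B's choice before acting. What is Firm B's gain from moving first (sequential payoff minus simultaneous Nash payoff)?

3

Work backward from Firm A's decision.
- Low → Firm A plays Plus (best of 4, 4, 6, 2); Firm B gets 5.
- Mid → Firm A plays Budget (best of 10, 1, 5, 4); Firm B gets 10.
- High → Firm A plays Premium (best of 1, 3, 0, 11); Firm B gets 7.
Firm B's induced payoffs are 5, 10, 7, so Firm B commits to Mid. Subgame-perfect outcome: (Budget, Mid) with payoffs (10, 10).
For the simultaneous game, intersect best replies.
Firm A's best replies: Low→Plus; Mid→Budget; High→Premium.
Firm B's best replies: Budget→Low; Value→Mid; Plus→High; Premium→High.
The unique mutual best reply is (Premium, High), giving (11, 7).
Firm B's commitment gain: 10 − 7 = 3.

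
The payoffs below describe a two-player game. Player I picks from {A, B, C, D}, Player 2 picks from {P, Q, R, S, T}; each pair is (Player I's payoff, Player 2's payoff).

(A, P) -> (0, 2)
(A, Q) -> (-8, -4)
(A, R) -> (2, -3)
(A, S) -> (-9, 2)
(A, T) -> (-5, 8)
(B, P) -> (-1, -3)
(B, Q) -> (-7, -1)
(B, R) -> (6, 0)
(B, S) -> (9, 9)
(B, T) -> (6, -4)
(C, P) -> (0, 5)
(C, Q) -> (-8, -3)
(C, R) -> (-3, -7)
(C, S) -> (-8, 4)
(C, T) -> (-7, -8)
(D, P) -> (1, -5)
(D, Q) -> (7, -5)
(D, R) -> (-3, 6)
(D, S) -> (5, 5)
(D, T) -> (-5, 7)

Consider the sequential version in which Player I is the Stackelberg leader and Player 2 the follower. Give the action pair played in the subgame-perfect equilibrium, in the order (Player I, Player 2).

(B, S)

Player 2 best-responds to each possible Player I move:
- A: Player 2 compares 2, -4, -3, 2, 8 and picks T; Player I would get -5.
- B: Player 2 compares -3, -1, 0, 9, -4 and picks S; Player I would get 9.
- C: Player 2 compares 5, -3, -7, 4, -8 and picks P; Player I would get 0.
- D: Player 2 compares -5, -5, 6, 5, 7 and picks T; Player I would get -5.
Player I's induced payoffs are -5, 9, 0, -5, so Player I commits to B. Subgame-perfect outcome: (B, S) with payoffs (9, 9).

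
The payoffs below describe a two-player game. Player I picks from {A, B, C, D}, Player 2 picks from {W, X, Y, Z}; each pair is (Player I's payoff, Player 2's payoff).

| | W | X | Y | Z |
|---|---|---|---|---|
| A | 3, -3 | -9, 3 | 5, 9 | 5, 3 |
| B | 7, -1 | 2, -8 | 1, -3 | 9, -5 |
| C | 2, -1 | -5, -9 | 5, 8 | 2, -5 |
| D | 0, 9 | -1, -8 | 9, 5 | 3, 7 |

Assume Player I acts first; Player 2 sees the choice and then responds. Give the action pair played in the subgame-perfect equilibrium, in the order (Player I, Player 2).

(B, W)

Work backward from Player 2's decision.
- A: BR = Y, leader payoff 5.
- B: BR = W, leader payoff 7.
- C: BR = Y, leader payoff 5.
- D: BR = W, leader payoff 0.
Among 5, 7, 5, 0, the best is 7 at B. Subgame-perfect outcome: (B, W) with payoffs (7, -1).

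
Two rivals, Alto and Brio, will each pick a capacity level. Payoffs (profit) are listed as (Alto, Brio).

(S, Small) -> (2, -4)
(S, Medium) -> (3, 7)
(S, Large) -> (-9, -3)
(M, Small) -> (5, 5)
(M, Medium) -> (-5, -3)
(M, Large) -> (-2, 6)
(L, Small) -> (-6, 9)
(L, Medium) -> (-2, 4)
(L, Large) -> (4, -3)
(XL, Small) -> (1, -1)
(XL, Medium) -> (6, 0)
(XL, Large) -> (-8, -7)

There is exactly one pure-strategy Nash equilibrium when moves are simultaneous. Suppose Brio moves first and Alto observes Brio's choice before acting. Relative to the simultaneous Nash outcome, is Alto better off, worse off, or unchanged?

Work backward from Alto's decision.
- Small: Alto compares 2, 5, -6, 1 and picks M; Brio would get 5.
- Medium: Alto compares 3, -5, -2, 6 and picks XL; Brio would get 0.
- Large: Alto compares -9, -2, 4, -8 and picks L; Brio would get -3.
Brio's induced payoffs are 5, 0, -3, so Brio commits to Small. Subgame-perfect outcome: (M, Small) with payoffs (5, 5).
Now find the simultaneous Nash equilibrium.
Alto's best replies: Small→M; Medium→XL; Large→L.
Brio's best replies: S→Medium; M→Large; L→Small; XL→Medium.
The unique mutual best reply is (XL, Medium), giving (6, 0).
Alto earns 5 sequentially versus 6 at the Nash outcome: worse off.

worse off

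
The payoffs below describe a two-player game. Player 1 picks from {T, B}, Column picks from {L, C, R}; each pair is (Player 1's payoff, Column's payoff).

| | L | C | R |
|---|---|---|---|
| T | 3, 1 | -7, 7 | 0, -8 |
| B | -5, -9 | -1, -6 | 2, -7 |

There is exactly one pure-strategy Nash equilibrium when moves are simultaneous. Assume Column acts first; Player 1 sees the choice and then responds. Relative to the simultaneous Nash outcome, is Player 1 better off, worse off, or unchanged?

Solve by backward induction (Column leads).
- L: BR = T, leader payoff 1.
- C: BR = B, leader payoff -6.
- R: BR = B, leader payoff -7.
Among 1, -6, -7, the best is 1 at L. Subgame-perfect outcome: (T, L) with payoffs (3, 1).
For the simultaneous game, intersect best replies.
Player 1's best replies: L→T; C→B; R→B.
Column's best replies: T→C; B→C.
Only (B, C) has each player best-responding; Nash payoffs (-1, -6).
Player 1 earns 3 sequentially versus -1 at the Nash outcome: better off.

better off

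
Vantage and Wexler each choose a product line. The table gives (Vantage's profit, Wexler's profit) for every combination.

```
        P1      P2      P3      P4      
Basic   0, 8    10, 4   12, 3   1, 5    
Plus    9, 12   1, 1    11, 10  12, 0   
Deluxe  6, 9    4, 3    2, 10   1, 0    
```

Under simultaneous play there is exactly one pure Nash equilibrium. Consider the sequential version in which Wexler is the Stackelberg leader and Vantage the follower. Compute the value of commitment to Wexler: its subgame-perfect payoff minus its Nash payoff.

0

Work backward from Vantage's decision.
- P1 → Vantage plays Plus (best of 0, 9, 6); Wexler gets 12.
- P2 → Vantage plays Basic (best of 10, 1, 4); Wexler gets 4.
- P3 → Vantage plays Basic (best of 12, 11, 2); Wexler gets 3.
- P4 → Vantage plays Plus (best of 1, 12, 1); Wexler gets 0.
Among 12, 4, 3, 0, the best is 12 at P1. Subgame-perfect outcome: (Plus, P1) with payoffs (9, 12).
Now find the simultaneous Nash equilibrium.
Vantage's best replies: P1→Plus; P2→Basic; P3→Basic; P4→Plus.
Wexler's best replies: Basic→P1; Plus→P1; Deluxe→P3.
The unique mutual best reply is (Plus, P1), giving (9, 12).
Wexler's commitment gain: 12 − 12 = 0.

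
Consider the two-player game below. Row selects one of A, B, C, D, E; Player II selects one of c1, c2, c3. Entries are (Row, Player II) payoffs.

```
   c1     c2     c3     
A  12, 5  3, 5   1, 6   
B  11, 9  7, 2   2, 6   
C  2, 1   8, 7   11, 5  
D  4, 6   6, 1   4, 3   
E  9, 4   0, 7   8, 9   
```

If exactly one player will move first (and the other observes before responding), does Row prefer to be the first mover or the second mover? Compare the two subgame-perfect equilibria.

If Row leads: Player II's best replies are A→c3, B→c1, C→c2, D→c1, E→c3; Row's induced payoffs 1, 11, 8, 4, 8; outcome (B, c1), payoffs (11, 9).
If Player II leads: Row's best replies are c1→A, c2→C, c3→C; Player II's induced payoffs 5, 7, 5; outcome (C, c2), payoffs (8, 7).
Row gets 11 moving first and 8 moving second, so Row prefers to move first.

first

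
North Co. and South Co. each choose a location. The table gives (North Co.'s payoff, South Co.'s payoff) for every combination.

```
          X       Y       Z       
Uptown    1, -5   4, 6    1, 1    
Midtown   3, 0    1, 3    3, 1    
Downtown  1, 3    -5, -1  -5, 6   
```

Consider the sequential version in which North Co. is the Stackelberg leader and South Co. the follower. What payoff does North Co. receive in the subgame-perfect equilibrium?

Work backward from South Co.'s decision.
- Uptown: South Co. compares -5, 6, 1 and picks Y; North Co. would get 4.
- Midtown: South Co. compares 0, 3, 1 and picks Y; North Co. would get 1.
- Downtown: South Co. compares 3, -1, 6 and picks Z; North Co. would get -5.
Among 4, 1, -5, the best is 4 at Uptown. Subgame-perfect outcome: (Uptown, Y) with payoffs (4, 6).

4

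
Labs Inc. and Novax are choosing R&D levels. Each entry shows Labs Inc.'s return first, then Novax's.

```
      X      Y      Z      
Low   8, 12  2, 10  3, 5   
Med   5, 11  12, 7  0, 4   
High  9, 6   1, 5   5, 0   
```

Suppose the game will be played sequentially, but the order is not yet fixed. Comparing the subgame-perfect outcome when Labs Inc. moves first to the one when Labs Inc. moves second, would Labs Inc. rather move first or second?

If Labs Inc. leads: Novax's best replies are Low→X, Med→X, High→X; Labs Inc.'s induced payoffs 8, 5, 9; outcome (High, X), payoffs (9, 6).
If Novax leads: Labs Inc.'s best replies are X→High, Y→Med, Z→High; Novax's induced payoffs 6, 7, 0; outcome (Med, Y), payoffs (12, 7).
Labs Inc. gets 9 moving first and 12 moving second, so Labs Inc. prefers to move second.

second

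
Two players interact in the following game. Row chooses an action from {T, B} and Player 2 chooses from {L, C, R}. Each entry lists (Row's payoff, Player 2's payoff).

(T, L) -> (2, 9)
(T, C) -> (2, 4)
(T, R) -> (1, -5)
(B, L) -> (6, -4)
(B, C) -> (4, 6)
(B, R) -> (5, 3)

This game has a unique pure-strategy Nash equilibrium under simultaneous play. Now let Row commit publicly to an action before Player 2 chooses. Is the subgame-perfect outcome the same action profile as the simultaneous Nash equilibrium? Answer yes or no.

Player 2 best-responds to each possible Row move:
- T: Player 2 compares 9, 4, -5 and picks L; Row would get 2.
- B: Player 2 compares -4, 6, 3 and picks C; Row would get 4.
Maximizing over 2, 4, Row chooses B. Subgame-perfect outcome: (B, C) with payoffs (4, 6).
Under simultaneous play:
Row's best replies: L→B; C→B; R→B.
Player 2's best replies: T→L; B→C.
The unique mutual best reply is (B, C), giving (4, 6).
Sequential outcome (B, C) coincides with the Nash profile (B, C).

yes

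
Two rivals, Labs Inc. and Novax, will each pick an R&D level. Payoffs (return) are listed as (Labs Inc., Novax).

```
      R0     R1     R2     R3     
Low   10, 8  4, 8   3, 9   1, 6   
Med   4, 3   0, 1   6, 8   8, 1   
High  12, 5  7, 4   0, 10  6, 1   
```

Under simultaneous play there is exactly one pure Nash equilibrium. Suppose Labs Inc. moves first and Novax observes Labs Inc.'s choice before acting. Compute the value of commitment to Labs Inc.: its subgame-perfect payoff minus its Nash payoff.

0

Novax best-responds to each possible Labs Inc. move:
- Low: Novax compares 8, 8, 9, 6 and picks R2; Labs Inc. would get 3.
- Med: Novax compares 3, 1, 8, 1 and picks R2; Labs Inc. would get 6.
- High: Novax compares 5, 4, 10, 1 and picks R2; Labs Inc. would get 0.
Labs Inc.'s induced payoffs are 3, 6, 0, so Labs Inc. commits to Med. Subgame-perfect outcome: (Med, R2) with payoffs (6, 8).
Now find the simultaneous Nash equilibrium.
Labs Inc.'s best replies: R0→High; R1→High; R2→Med; R3→Med.
Novax's best replies: Low→R2; Med→R2; High→R2.
Only (Med, R2) has each player best-responding; Nash payoffs (6, 8).
Labs Inc.'s commitment gain: 6 − 6 = 0.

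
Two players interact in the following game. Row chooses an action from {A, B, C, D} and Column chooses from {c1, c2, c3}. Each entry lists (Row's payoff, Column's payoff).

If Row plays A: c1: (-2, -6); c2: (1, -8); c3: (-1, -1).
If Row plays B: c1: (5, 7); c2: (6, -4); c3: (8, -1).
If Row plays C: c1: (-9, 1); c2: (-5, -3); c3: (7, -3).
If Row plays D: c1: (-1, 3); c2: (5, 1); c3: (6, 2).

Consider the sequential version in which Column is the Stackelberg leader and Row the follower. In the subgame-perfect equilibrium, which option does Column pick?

c1

Backward induction with Column moving first.
- c1: BR = B, leader payoff 7.
- c2: BR = B, leader payoff -4.
- c3: BR = B, leader payoff -1.
Column's induced payoffs are 7, -4, -1, so Column commits to c1. Subgame-perfect outcome: (B, c1) with payoffs (5, 7).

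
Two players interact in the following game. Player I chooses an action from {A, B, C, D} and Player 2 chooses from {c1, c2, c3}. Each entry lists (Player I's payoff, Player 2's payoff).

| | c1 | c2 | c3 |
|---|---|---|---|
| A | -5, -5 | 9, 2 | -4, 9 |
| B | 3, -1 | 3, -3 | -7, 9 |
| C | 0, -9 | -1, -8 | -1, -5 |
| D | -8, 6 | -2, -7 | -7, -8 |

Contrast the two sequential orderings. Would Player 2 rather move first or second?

first

If Player I leads: Player 2's best replies are A→c3, B→c3, C→c3, D→c1; Player I's induced payoffs -4, -7, -1, -8; outcome (C, c3), payoffs (-1, -5).
If Player 2 leads: Player I's best replies are c1→B, c2→A, c3→C; Player 2's induced payoffs -1, 2, -5; outcome (A, c2), payoffs (9, 2).
Player 2 gets 2 moving first and -5 moving second, so Player 2 prefers to move first.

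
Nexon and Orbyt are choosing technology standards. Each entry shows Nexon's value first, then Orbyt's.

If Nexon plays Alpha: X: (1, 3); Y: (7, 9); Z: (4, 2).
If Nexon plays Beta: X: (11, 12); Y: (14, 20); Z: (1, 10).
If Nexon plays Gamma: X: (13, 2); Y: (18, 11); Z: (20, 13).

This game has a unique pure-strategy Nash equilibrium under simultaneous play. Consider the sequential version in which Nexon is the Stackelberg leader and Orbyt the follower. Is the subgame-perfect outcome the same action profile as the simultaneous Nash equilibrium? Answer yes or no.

Solve by backward induction (Nexon leads).
- Alpha: BR = Y, leader payoff 7.
- Beta: BR = Y, leader payoff 14.
- Gamma: BR = Z, leader payoff 20.
Maximizing over 7, 14, 20, Nexon chooses Gamma. Subgame-perfect outcome: (Gamma, Z) with payoffs (20, 13).
Under simultaneous play:
Nexon's best replies: X→Gamma; Y→Gamma; Z→Gamma.
Orbyt's best replies: Alpha→Y; Beta→Y; Gamma→Z.
Only (Gamma, Z) has each player best-responding; Nash payoffs (20, 13).
Sequential outcome (Gamma, Z) coincides with the Nash profile (Gamma, Z).

yes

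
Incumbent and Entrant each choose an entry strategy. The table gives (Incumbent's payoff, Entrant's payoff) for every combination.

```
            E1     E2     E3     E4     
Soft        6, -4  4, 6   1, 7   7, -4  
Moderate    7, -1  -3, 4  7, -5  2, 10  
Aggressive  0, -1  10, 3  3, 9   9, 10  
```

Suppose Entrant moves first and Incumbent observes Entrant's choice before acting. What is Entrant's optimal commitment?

E4

Work backward from Incumbent's decision.
- E1: BR = Moderate, leader payoff -1.
- E2: BR = Aggressive, leader payoff 3.
- E3: BR = Moderate, leader payoff -5.
- E4: BR = Aggressive, leader payoff 10.
Among -1, 3, -5, 10, the best is 10 at E4. Subgame-perfect outcome: (Aggressive, E4) with payoffs (9, 10).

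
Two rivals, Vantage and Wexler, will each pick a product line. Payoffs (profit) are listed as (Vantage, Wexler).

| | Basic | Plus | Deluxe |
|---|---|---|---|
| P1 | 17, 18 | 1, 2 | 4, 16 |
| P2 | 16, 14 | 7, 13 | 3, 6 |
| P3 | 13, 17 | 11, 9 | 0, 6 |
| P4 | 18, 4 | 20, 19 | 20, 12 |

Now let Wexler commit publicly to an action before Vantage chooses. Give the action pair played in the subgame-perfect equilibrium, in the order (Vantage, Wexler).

(P4, Plus)

Solve by backward induction (Wexler leads).
- Basic: Vantage compares 17, 16, 13, 18 and picks P4; Wexler would get 4.
- Plus: Vantage compares 1, 7, 11, 20 and picks P4; Wexler would get 19.
- Deluxe: Vantage compares 4, 3, 0, 20 and picks P4; Wexler would get 12.
Maximizing over 4, 19, 12, Wexler chooses Plus. Subgame-perfect outcome: (P4, Plus) with payoffs (20, 19).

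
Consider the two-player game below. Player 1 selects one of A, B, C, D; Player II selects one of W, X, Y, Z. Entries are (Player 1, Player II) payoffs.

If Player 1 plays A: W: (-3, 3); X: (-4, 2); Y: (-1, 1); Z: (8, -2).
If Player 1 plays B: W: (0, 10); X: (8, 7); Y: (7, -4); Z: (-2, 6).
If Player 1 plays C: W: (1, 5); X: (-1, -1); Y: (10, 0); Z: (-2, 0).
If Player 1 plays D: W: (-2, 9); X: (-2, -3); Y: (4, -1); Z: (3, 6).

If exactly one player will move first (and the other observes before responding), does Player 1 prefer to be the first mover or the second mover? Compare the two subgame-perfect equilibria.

If Player 1 leads: Player II's best replies are A→W, B→W, C→W, D→W; Player 1's induced payoffs -3, 0, 1, -2; outcome (C, W), payoffs (1, 5).
If Player II leads: Player 1's best replies are W→C, X→B, Y→C, Z→A; Player II's induced payoffs 5, 7, 0, -2; outcome (B, X), payoffs (8, 7).
Player 1 gets 1 moving first and 8 moving second, so Player 1 prefers to move second.

second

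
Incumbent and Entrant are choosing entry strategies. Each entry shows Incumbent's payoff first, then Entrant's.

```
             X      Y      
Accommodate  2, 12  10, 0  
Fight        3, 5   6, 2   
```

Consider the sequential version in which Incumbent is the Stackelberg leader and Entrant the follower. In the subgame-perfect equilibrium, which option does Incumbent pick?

Fight

Backward induction with Incumbent moving first.
- Accommodate: BR = X, leader payoff 2.
- Fight: BR = X, leader payoff 3.
Maximizing over 2, 3, Incumbent chooses Fight. Subgame-perfect outcome: (Fight, X) with payoffs (3, 5).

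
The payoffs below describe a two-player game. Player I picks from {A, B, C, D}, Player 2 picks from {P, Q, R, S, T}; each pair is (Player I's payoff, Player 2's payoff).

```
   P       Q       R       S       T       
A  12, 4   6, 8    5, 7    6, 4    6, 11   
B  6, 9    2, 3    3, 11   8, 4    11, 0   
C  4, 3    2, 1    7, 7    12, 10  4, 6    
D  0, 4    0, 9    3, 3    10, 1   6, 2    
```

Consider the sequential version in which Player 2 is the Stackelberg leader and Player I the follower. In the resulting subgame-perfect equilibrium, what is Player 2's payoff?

Work backward from Player I's decision.
- P → Player I plays A (best of 12, 6, 4, 0); Player 2 gets 4.
- Q → Player I plays A (best of 6, 2, 2, 0); Player 2 gets 8.
- R → Player I plays C (best of 5, 3, 7, 3); Player 2 gets 7.
- S → Player I plays C (best of 6, 8, 12, 10); Player 2 gets 10.
- T → Player I plays B (best of 6, 11, 4, 6); Player 2 gets 0.
Player 2's induced payoffs are 4, 8, 7, 10, 0, so Player 2 commits to S. Subgame-perfect outcome: (C, S) with payoffs (12, 10).

10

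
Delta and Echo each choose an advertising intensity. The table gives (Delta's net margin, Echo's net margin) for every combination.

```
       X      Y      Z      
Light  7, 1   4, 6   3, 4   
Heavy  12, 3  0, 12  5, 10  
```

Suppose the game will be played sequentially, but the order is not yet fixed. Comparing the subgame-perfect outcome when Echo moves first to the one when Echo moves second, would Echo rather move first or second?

If Delta leads: Echo's best replies are Light→Y, Heavy→Y; Delta's induced payoffs 4, 0; outcome (Light, Y), payoffs (4, 6).
If Echo leads: Delta's best replies are X→Heavy, Y→Light, Z→Heavy; Echo's induced payoffs 3, 6, 10; outcome (Heavy, Z), payoffs (5, 10).
Echo gets 10 moving first and 6 moving second, so Echo prefers to move first.

first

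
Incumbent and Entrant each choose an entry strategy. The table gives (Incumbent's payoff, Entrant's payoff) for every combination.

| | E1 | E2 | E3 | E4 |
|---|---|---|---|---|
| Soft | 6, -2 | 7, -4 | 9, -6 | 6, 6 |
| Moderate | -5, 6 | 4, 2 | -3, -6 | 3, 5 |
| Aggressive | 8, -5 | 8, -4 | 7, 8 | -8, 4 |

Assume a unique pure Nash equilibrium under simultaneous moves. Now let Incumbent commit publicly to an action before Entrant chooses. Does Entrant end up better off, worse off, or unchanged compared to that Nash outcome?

better off

Work backward from Entrant's decision.
- Soft: Entrant compares -2, -4, -6, 6 and picks E4; Incumbent would get 6.
- Moderate: Entrant compares 6, 2, -6, 5 and picks E1; Incumbent would get -5.
- Aggressive: Entrant compares -5, -4, 8, 4 and picks E3; Incumbent would get 7.
Among 6, -5, 7, the best is 7 at Aggressive. Subgame-perfect outcome: (Aggressive, E3) with payoffs (7, 8).
For the simultaneous game, intersect best replies.
Incumbent's best replies: E1→Aggressive; E2→Aggressive; E3→Soft; E4→Soft.
Entrant's best replies: Soft→E4; Moderate→E1; Aggressive→E3.
The unique mutual best reply is (Soft, E4), giving (6, 6).
Entrant earns 8 sequentially versus 6 at the Nash outcome: better off.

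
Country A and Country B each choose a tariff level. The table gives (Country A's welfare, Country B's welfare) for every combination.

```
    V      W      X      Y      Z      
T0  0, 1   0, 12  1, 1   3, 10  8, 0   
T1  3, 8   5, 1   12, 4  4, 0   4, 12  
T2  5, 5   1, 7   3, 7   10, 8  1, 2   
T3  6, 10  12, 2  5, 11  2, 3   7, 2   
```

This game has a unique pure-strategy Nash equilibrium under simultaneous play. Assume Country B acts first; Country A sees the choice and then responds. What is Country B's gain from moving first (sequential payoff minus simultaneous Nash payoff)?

Work backward from Country A's decision.
- V → Country A plays T3 (best of 0, 3, 5, 6); Country B gets 10.
- W → Country A plays T3 (best of 0, 5, 1, 12); Country B gets 2.
- X → Country A plays T1 (best of 1, 12, 3, 5); Country B gets 4.
- Y → Country A plays T2 (best of 3, 4, 10, 2); Country B gets 8.
- Z → Country A plays T0 (best of 8, 4, 1, 7); Country B gets 0.
Among 10, 2, 4, 8, 0, the best is 10 at V. Subgame-perfect outcome: (T3, V) with payoffs (6, 10).
For the simultaneous game, intersect best replies.
Country A's best replies: V→T3; W→T3; X→T1; Y→T2; Z→T0.
Country B's best replies: T0→W; T1→Z; T2→Y; T3→X.
The unique mutual best reply is (T2, Y), giving (10, 8).
Country B's commitment gain: 10 − 8 = 2.

2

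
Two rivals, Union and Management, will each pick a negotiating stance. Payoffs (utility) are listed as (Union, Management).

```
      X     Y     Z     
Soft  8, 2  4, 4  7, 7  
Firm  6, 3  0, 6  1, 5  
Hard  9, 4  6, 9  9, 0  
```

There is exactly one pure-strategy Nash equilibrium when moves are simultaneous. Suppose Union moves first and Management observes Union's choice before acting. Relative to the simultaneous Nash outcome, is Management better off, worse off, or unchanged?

Management best-responds to each possible Union move:
- Soft: BR = Z, leader payoff 7.
- Firm: BR = Y, leader payoff 0.
- Hard: BR = Y, leader payoff 6.
Union's induced payoffs are 7, 0, 6, so Union commits to Soft. Subgame-perfect outcome: (Soft, Z) with payoffs (7, 7).
For the simultaneous game, intersect best replies.
Union's best replies: X→Hard; Y→Hard; Z→Hard.
Management's best replies: Soft→Z; Firm→Y; Hard→Y.
The unique mutual best reply is (Hard, Y), giving (6, 9).
Management earns 7 sequentially versus 9 at the Nash outcome: worse off.

worse off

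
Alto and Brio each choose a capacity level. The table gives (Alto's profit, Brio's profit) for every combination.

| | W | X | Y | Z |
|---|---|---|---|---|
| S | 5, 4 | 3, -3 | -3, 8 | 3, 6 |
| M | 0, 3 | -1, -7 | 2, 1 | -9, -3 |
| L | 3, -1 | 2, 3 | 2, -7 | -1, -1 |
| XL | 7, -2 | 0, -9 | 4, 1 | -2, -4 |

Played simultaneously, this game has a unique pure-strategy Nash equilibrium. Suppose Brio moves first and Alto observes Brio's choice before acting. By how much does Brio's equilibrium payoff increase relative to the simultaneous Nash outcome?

Solve by backward induction (Brio leads).
- W: BR = XL, leader payoff -2.
- X: BR = S, leader payoff -3.
- Y: BR = XL, leader payoff 1.
- Z: BR = S, leader payoff 6.
Among -2, -3, 1, 6, the best is 6 at Z. Subgame-perfect outcome: (S, Z) with payoffs (3, 6).
Under simultaneous play:
Alto's best replies: W→XL; X→S; Y→XL; Z→S.
Brio's best replies: S→Y; M→W; L→X; XL→Y.
The unique mutual best reply is (XL, Y), giving (4, 1).
Brio's commitment gain: 6 − 1 = 5.

5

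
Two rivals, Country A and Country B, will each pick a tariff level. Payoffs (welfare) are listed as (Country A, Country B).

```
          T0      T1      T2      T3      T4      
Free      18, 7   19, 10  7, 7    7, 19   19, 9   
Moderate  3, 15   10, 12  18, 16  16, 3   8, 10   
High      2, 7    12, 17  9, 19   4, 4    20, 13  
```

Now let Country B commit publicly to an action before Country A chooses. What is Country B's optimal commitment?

T2

Work backward from Country A's decision.
- T0: Country A compares 18, 3, 2 and picks Free; Country B would get 7.
- T1: Country A compares 19, 10, 12 and picks Free; Country B would get 10.
- T2: Country A compares 7, 18, 9 and picks Moderate; Country B would get 16.
- T3: Country A compares 7, 16, 4 and picks Moderate; Country B would get 3.
- T4: Country A compares 19, 8, 20 and picks High; Country B would get 13.
Among 7, 10, 16, 3, 13, the best is 16 at T2. Subgame-perfect outcome: (Moderate, T2) with payoffs (18, 16).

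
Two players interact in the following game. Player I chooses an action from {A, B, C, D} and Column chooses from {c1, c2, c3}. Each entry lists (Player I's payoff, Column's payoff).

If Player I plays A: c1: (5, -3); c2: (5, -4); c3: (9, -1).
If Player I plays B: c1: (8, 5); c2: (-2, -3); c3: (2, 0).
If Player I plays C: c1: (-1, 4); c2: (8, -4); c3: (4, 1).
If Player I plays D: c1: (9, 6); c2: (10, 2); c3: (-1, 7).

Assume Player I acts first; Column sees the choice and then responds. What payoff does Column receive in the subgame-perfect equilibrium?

-1

Solve by backward induction (Player I leads).
- A → Column plays c3 (best of -3, -4, -1); Player I gets 9.
- B → Column plays c1 (best of 5, -3, 0); Player I gets 8.
- C → Column plays c1 (best of 4, -4, 1); Player I gets -1.
- D → Column plays c3 (best of 6, 2, 7); Player I gets -1.
Maximizing over 9, 8, -1, -1, Player I chooses A. Subgame-perfect outcome: (A, c3) with payoffs (9, -1).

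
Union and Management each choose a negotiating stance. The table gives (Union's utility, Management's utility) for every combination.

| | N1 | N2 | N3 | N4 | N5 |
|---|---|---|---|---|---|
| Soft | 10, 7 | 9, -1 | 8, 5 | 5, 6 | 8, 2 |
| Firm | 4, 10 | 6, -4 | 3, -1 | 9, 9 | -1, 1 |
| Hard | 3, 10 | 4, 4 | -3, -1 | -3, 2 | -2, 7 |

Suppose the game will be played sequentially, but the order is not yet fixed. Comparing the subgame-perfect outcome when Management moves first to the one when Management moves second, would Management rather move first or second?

first

If Union leads: Management's best replies are Soft→N1, Firm→N1, Hard→N1; Union's induced payoffs 10, 4, 3; outcome (Soft, N1), payoffs (10, 7).
If Management leads: Union's best replies are N1→Soft, N2→Soft, N3→Soft, N4→Firm, N5→Soft; Management's induced payoffs 7, -1, 5, 9, 2; outcome (Firm, N4), payoffs (9, 9).
Management gets 9 moving first and 7 moving second, so Management prefers to move first.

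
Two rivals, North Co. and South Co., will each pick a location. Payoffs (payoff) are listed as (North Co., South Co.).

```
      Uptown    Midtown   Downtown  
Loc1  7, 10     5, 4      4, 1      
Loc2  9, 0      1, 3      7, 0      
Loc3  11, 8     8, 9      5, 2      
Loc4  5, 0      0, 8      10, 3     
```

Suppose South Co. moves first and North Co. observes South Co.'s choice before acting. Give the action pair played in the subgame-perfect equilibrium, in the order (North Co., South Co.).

(Loc3, Midtown)

North Co. best-responds to each possible South Co. move:
- Uptown → North Co. plays Loc3 (best of 7, 9, 11, 5); South Co. gets 8.
- Midtown → North Co. plays Loc3 (best of 5, 1, 8, 0); South Co. gets 9.
- Downtown → North Co. plays Loc4 (best of 4, 7, 5, 10); South Co. gets 3.
Among 8, 9, 3, the best is 9 at Midtown. Subgame-perfect outcome: (Loc3, Midtown) with payoffs (8, 9).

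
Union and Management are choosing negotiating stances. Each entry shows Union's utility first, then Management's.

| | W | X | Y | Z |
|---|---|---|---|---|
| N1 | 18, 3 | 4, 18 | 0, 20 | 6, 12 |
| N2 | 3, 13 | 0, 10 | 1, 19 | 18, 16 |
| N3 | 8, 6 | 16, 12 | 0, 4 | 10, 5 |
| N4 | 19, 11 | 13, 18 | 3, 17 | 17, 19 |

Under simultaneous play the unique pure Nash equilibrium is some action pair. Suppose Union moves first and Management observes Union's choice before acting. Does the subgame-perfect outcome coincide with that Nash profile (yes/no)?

no

Solve by backward induction (Union leads).
- N1 → Management plays Y (best of 3, 18, 20, 12); Union gets 0.
- N2 → Management plays Y (best of 13, 10, 19, 16); Union gets 1.
- N3 → Management plays X (best of 6, 12, 4, 5); Union gets 16.
- N4 → Management plays Z (best of 11, 18, 17, 19); Union gets 17.
Among 0, 1, 16, 17, the best is 17 at N4. Subgame-perfect outcome: (N4, Z) with payoffs (17, 19).
For the simultaneous game, intersect best replies.
Union's best replies: W→N4; X→N3; Y→N4; Z→N2.
Management's best replies: N1→Y; N2→Y; N3→X; N4→Z.
Only (N3, X) has each player best-responding; Nash payoffs (16, 12).
Sequential outcome (N4, Z) differs from the Nash profile (N3, X).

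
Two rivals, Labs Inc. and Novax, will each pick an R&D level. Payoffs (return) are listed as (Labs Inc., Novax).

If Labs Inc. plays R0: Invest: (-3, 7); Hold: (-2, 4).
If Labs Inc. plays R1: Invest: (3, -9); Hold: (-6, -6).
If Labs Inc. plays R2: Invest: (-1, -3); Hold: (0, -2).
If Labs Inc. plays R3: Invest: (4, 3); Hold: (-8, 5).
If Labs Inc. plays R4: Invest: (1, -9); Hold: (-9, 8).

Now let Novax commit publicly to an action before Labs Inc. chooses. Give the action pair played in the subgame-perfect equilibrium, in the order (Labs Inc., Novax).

Solve by backward induction (Novax leads).
- Invest → Labs Inc. plays R3 (best of -3, 3, -1, 4, 1); Novax gets 3.
- Hold → Labs Inc. plays R2 (best of -2, -6, 0, -8, -9); Novax gets -2.
Maximizing over 3, -2, Novax chooses Invest. Subgame-perfect outcome: (R3, Invest) with payoffs (4, 3).

(R3, Invest)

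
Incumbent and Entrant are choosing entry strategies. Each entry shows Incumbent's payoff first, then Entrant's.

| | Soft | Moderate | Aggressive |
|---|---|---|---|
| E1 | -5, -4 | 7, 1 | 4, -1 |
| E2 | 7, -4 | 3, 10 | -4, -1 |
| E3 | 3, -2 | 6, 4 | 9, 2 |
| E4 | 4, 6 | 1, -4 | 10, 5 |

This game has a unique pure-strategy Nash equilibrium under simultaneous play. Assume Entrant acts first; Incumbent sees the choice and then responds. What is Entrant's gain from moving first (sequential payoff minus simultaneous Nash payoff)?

Backward induction with Entrant moving first.
- Soft: Incumbent compares -5, 7, 3, 4 and picks E2; Entrant would get -4.
- Moderate: Incumbent compares 7, 3, 6, 1 and picks E1; Entrant would get 1.
- Aggressive: Incumbent compares 4, -4, 9, 10 and picks E4; Entrant would get 5.
Among -4, 1, 5, the best is 5 at Aggressive. Subgame-perfect outcome: (E4, Aggressive) with payoffs (10, 5).
Now find the simultaneous Nash equilibrium.
Incumbent's best replies: Soft→E2; Moderate→E1; Aggressive→E4.
Entrant's best replies: E1→Moderate; E2→Moderate; E3→Moderate; E4→Soft.
Only (E1, Moderate) has each player best-responding; Nash payoffs (7, 1).
Entrant's commitment gain: 5 − 1 = 4.

4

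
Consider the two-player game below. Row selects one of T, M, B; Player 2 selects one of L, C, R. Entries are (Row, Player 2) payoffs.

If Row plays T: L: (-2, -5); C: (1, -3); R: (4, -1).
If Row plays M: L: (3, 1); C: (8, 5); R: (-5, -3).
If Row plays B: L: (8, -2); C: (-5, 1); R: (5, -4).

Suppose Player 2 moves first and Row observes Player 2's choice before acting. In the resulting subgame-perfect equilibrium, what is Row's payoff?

8

Solve by backward induction (Player 2 leads).
- L: BR = B, leader payoff -2.
- C: BR = M, leader payoff 5.
- R: BR = B, leader payoff -4.
Player 2's induced payoffs are -2, 5, -4, so Player 2 commits to C. Subgame-perfect outcome: (M, C) with payoffs (8, 5).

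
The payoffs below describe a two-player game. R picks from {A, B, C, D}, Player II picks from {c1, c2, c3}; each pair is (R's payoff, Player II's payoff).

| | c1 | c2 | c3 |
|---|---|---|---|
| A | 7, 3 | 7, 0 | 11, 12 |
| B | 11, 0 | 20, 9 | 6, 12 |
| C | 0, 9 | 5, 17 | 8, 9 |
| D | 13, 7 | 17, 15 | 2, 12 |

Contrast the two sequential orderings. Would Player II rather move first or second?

second

If R leads: Player II's best replies are A→c3, B→c3, C→c2, D→c2; R's induced payoffs 11, 6, 5, 17; outcome (D, c2), payoffs (17, 15).
If Player II leads: R's best replies are c1→D, c2→B, c3→A; Player II's induced payoffs 7, 9, 12; outcome (A, c3), payoffs (11, 12).
Player II gets 12 moving first and 15 moving second, so Player II prefers to move second.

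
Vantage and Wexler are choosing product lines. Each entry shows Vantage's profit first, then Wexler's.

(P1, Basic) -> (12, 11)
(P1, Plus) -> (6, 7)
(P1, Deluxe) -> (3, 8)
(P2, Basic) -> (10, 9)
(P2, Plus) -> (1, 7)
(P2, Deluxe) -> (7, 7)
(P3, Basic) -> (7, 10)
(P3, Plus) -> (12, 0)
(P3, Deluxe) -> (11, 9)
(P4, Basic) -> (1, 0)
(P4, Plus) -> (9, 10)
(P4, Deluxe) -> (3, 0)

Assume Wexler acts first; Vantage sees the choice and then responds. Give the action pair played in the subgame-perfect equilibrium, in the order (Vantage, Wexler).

(P1, Basic)

Backward induction with Wexler moving first.
- Basic: BR = P1, leader payoff 11.
- Plus: BR = P3, leader payoff 0.
- Deluxe: BR = P3, leader payoff 9.
Among 11, 0, 9, the best is 11 at Basic. Subgame-perfect outcome: (P1, Basic) with payoffs (12, 11).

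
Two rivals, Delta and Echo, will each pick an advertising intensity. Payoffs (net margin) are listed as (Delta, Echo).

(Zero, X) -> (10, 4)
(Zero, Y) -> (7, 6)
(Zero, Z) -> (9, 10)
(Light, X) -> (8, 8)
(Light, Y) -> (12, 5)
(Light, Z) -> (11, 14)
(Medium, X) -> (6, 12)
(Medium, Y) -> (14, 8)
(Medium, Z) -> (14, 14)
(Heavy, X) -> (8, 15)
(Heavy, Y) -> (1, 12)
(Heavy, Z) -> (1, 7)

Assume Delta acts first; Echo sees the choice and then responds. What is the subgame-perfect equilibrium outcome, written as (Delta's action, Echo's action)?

Echo best-responds to each possible Delta move:
- Zero: BR = Z, leader payoff 9.
- Light: BR = Z, leader payoff 11.
- Medium: BR = Z, leader payoff 14.
- Heavy: BR = X, leader payoff 8.
Delta's induced payoffs are 9, 11, 14, 8, so Delta commits to Medium. Subgame-perfect outcome: (Medium, Z) with payoffs (14, 14).

(Medium, Z)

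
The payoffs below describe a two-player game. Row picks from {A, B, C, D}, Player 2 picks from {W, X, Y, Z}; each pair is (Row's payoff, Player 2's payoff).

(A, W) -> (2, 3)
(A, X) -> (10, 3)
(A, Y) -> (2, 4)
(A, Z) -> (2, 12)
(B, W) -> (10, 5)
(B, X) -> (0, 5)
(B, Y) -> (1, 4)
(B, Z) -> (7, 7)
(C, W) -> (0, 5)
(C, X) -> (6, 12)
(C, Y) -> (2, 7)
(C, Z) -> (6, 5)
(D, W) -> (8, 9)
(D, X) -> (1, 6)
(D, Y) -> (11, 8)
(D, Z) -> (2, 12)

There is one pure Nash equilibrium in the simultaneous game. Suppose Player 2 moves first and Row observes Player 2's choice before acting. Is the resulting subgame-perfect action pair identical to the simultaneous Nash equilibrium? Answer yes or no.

Work backward from Row's decision.
- W: BR = B, leader payoff 5.
- X: BR = A, leader payoff 3.
- Y: BR = D, leader payoff 8.
- Z: BR = B, leader payoff 7.
Player 2's induced payoffs are 5, 3, 8, 7, so Player 2 commits to Y. Subgame-perfect outcome: (D, Y) with payoffs (11, 8).
Under simultaneous play:
Row's best replies: W→B; X→A; Y→D; Z→B.
Player 2's best replies: A→Z; B→Z; C→X; D→Z.
Only (B, Z) has each player best-responding; Nash payoffs (7, 7).
Sequential outcome (D, Y) differs from the Nash profile (B, Z).

no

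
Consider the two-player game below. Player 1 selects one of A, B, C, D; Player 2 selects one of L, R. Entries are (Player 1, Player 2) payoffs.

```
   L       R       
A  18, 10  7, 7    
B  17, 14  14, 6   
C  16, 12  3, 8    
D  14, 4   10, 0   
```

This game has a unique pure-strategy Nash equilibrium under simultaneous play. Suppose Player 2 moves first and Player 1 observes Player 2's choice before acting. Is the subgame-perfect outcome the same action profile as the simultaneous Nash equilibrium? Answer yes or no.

yes

Work backward from Player 1's decision.
- L → Player 1 plays A (best of 18, 17, 16, 14); Player 2 gets 10.
- R → Player 1 plays B (best of 7, 14, 3, 10); Player 2 gets 6.
Maximizing over 10, 6, Player 2 chooses L. Subgame-perfect outcome: (A, L) with payoffs (18, 10).
Now find the simultaneous Nash equilibrium.
Player 1's best replies: L→A; R→B.
Player 2's best replies: A→L; B→L; C→L; D→L.
Only (A, L) has each player best-responding; Nash payoffs (18, 10).
Sequential outcome (A, L) coincides with the Nash profile (A, L).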